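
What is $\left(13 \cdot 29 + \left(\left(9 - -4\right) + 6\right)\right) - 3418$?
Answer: $-3022$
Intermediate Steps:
$\left(13 \cdot 29 + \left(\left(9 - -4\right) + 6\right)\right) - 3418 = \left(377 + \left(\left(9 + 4\right) + 6\right)\right) - 3418 = \left(377 + \left(13 + 6\right)\right) - 3418 = \left(377 + 19\right) - 3418 = 396 - 3418 = -3022$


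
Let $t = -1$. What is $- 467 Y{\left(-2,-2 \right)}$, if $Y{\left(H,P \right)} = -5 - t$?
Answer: $1868$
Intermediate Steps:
$Y{\left(H,P \right)} = -4$ ($Y{\left(H,P \right)} = -5 - -1 = -5 + 1 = -4$)
$- 467 Y{\left(-2,-2 \right)} = \left(-467\right) \left(-4\right) = 1868$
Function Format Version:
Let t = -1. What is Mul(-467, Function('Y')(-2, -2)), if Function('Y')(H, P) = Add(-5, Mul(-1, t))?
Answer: 1868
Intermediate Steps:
Function('Y')(H, P) = -4 (Function('Y')(H, P) = Add(-5, Mul(-1, -1)) = Add(-5, 1) = -4)
Mul(-467, Function('Y')(-2, -2)) = Mul(-467, -4) = 1868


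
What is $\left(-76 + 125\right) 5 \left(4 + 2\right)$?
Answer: $1470$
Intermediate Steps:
$\left(-76 + 125\right) 5 \left(4 + 2\right) = 49 \cdot 5 \cdot 6 = 49 \cdot 30 = 1470$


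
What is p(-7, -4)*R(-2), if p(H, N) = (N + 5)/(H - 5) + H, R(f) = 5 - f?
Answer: -595/12 ≈ -49.583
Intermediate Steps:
p(H, N) = H + (5 + N)/(-5 + H) (p(H, N) = (5 + N)/(-5 + H) + H = H + (5 + N)/(-5 + H))
p(-7, -4)*R(-2) = ((5 - 4 + (-7)² - 5*(-7))/(-5 - 7))*(5 - 1*(-2)) = ((5 - 4 + 49 + 35)/(-12))*(5 + 2) = -1/12*85*7 = -85/12*7 = -595/12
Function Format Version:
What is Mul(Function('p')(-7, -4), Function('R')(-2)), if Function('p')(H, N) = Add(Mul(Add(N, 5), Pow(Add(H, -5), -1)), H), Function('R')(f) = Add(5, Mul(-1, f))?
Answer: Rational(-595, 12) ≈ -49.583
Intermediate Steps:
Function('p')(H, N) = Add(H, Mul(Pow(Add(-5, H), -1), Add(5, N))) (Function('p')(H, N) = Add(Mul(Add(5, N), Pow(Add(-5, H), -1)), H) = Add(Mul(Pow(Add(-5, H), -1), Add(5, N)), H) = Add(H, Mul(Pow(Add(-5, H), -1), Add(5, N))))
Mul(Function('p')(-7, -4), Function('R')(-2)) = Mul(Mul(Pow(Add(-5, -7), -1), Add(5, -4, Pow(-7, 2), Mul(-5, -7))), Add(5, Mul(-1, -2))) = Mul(Mul(Pow(-12, -1), Add(5, -4, 49, 35)), Add(5, 2)) = Mul(Mul(Rational(-1, 12), 85), 7) = Mul(Rational(-85, 12), 7) = Rational(-595, 12)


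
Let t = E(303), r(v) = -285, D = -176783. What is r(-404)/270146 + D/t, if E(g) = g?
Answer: -47757306673/81854238 ≈ -583.44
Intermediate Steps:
t = 303
r(-404)/270146 + D/t = -285/270146 - 176783/303 = -47757306673/81854238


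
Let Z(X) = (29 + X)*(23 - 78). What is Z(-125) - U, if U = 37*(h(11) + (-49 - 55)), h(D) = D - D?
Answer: 9128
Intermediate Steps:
Z(X) = -1595 - 55*X (Z(X) = (29 + X)*(-55) = -1595 - 55*X)
h(D) = 0
U = -3848 (U = 37*(0 + (-49 - 55)) = 37*(0 - 104) = 37*(-104) = -3848)
Z(-125) - U = (-1595 - 55*(-125)) - 1*(-3848) = (-1595 + 6875) + 3848 = 5280 + 3848 = 9128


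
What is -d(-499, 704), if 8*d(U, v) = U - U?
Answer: 0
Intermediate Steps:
d(U, v) = 0 (d(U, v) = (U - U)/8 = (1/8)*0 = 0)
-d(-499, 704) = -1*0 = 0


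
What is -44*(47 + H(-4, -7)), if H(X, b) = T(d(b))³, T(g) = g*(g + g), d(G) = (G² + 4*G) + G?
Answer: -2650398740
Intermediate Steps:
d(G) = G² + 5*G
T(g) = 2*g² (T(g) = g*(2*g) = 2*g²)
H(X, b) = 8*b⁶*(5 + b)⁶ (H(X, b) = (2*(b*(5 + b))²)³ = (2*(b²*(5 + b)²))³ = (2*b²*(5 + b)²)³ = 8*b⁶*(5 + b)⁶)
-44*(47 + H(-4, -7)) = -44*(47 + 8*(-7)⁶*(5 - 7)⁶) = -44*(47 + 8*117649*(-2)⁶) = -44*(47 + 8*117649*64) = -44*(47 + 60236288) = -44*60236335 = -2650398740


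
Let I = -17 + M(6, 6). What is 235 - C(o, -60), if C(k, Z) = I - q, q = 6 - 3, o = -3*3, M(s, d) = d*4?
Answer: 231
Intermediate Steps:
M(s, d) = 4*d
o = -9
q = 3
I = 7 (I = -17 + 4*6 = -17 + 24 = 7)
C(k, Z) = 4 (C(k, Z) = 7 - 1*3 = 7 - 3 = 4)
235 - C(o, -60) = 235 - 1*4 = 235 - 4 = 231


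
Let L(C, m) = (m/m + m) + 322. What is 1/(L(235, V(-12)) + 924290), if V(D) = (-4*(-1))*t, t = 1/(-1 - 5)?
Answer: 3/2773837 ≈ 1.0815e-6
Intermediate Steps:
t = -⅙ (t = 1/(-6) = -⅙ ≈ -0.16667)
V(D) = -⅔ (V(D) = -4*(-1)*(-⅙) = 4*(-⅙) = -⅔)
L(C, m) = 323 + m (L(C, m) = (1 + m) + 322 = 323 + m)
1/(L(235, V(-12)) + 924290) = 1/((323 - ⅔) + 924290) = 1/(967/3 + 924290) = 1/(2773837/3) = 3/2773837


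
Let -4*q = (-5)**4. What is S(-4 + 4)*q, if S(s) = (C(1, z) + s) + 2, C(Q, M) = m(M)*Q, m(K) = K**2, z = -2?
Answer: -1875/2 ≈ -937.50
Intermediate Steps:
C(Q, M) = Q*M**2 (C(Q, M) = M**2*Q = Q*M**2)
S(s) = 6 + s (S(s) = (1*(-2)**2 + s) + 2 = (1*4 + s) + 2 = (4 + s) + 2 = 6 + s)
q = -625/4 (q = -1/4*(-5)**4 = -1/4*625 = -625/4 ≈ -156.25)
S(-4 + 4)*q = (6 + (-4 + 4))*(-625/4) = (6 + 0)*(-625/4) = 6*(-625/4) = -1875/2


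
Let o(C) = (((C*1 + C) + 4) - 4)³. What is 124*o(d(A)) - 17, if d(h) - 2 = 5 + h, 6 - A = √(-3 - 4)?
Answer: 1908591 - 496000*I*√7 ≈ 1.9086e+6 - 1.3123e+6*I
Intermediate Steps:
A = 6 - I*√7 (A = 6 - √(-3 - 4) = 6 - √(-7) = 6 - I*√7 ≈ 6.0 - 2.6458*I)
d(h) = 7 + h (d(h) = 2 + (5 + h) = 7 + h)
o(C) = 8*C³ (o(C) = (((C + C) + 4) - 4)³ = ((2*C + 4) - 4)³ = ((4 + 2*C) - 4)³ = (2*C)³ = 8*C³)
124*o(d(A)) - 17 = 124*(8*(7 + (6 - I*√7))³) - 17 = 124*(8*(13 - I*√7)³) - 17 = 992*(13 - I*√7)³ - 17 = -17 + 992*(13 - I*√7)³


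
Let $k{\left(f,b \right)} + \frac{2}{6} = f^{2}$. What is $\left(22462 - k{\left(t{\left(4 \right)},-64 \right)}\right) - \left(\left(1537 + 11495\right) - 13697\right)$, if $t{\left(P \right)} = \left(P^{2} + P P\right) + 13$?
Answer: $\frac{63307}{3} \approx 21102.0$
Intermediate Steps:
$t{\left(P \right)} = 13 + 2 P^{2}$ ($t{\left(P \right)} = \left(P^{2} + P^{2}\right) + 13 = 2 P^{2} + 13 = 13 + 2 P^{2}$)
$k{\left(f,b \right)} = - \frac{1}{3} + f^{2}$
$\left(22462 - k{\left(t{\left(4 \right)},-64 \right)}\right) - \left(\left(1537 + 11495\right) - 13697\right) = \left(22462 - \left(- \frac{1}{3} + \left(13 + 2 \cdot 4^{2}\right)^{2}\right)\right) - \left(\left(1537 + 11495\right) - 13697\right) = \left(22462 - \left(- \frac{1}{3} + \left(13 + 2 \cdot 16\right)^{2}\right)\right) - \left(13032 - 13697\right) = \left(22462 - \left(- \frac{1}{3} + \left(13 + 32\right)^{2}\right)\right) - -665 = \left(22462 - \left(- \frac{1}{3} + 45^{2}\right)\right) + 665 = \left(22462 - \left(- \frac{1}{3} + 2025\right)\right) + 665 = \left(22462 - \frac{6074}{3}\right) + 665 = \frac{61312}{3} + 665 = \frac{63307}{3}$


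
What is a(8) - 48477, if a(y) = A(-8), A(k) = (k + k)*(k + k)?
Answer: -48221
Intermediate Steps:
A(k) = 4*k² (A(k) = (2*k)*(2*k) = 4*k²)
a(y) = 256 (a(y) = 4*(-8)² = 4*64 = 256)
a(8) - 48477 = 256 - 48477 = -48221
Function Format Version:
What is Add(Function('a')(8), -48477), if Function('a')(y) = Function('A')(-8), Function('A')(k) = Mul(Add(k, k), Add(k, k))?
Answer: -48221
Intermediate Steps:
Function('A')(k) = Mul(4, Pow(k, 2)) (Function('A')(k) = Mul(Mul(2, k), Mul(2, k)) = Mul(4, Pow(k, 2)))
Function('a')(y) = 256 (Function('a')(y) = Mul(4, Pow(-8, 2)) = Mul(4, 64) = 256)
Add(Function('a')(8), -48477) = Add(256, -48477) = -48221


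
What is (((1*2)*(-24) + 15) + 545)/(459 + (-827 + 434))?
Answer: 256/33 ≈ 7.7576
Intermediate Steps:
(((1*2)*(-24) + 15) + 545)/(459 + (-827 + 434)) = ((2*(-24) + 15) + 545)/(459 - 393) = ((-48 + 15) + 545)/66 = (-33 + 545)*(1/66) = 512*(1/66) = 256/33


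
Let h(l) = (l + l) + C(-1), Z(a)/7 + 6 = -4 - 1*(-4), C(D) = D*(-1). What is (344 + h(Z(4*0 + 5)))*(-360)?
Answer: -93960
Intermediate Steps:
C(D) = -D
Z(a) = -42 (Z(a) = -42 + 7*(-4 - 1*(-4)) = -42 + 7*(-4 + 4) = -42 + 7*0 = -42 + 0 = -42)
h(l) = 1 + 2*l (h(l) = (l + l) - 1*(-1) = 2*l + 1 = 1 + 2*l)
(344 + h(Z(4*0 + 5)))*(-360) = (344 + (1 + 2*(-42)))*(-360) = (344 + (1 - 84))*(-360) = (344 - 83)*(-360) = 261*(-360) = -93960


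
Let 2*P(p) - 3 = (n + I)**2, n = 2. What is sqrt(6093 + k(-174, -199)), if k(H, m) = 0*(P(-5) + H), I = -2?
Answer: 3*sqrt(677) ≈ 78.058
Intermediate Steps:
P(p) = 3/2 (P(p) = 3/2 + (2 - 2)**2/2 = 3/2 + (1/2)*0**2 = 3/2 + (1/2)*0 = 3/2 + 0 = 3/2)
k(H, m) = 0 (k(H, m) = 0*(3/2 + H) = 0)
sqrt(6093 + k(-174, -199)) = sqrt(6093 + 0) = sqrt(6093) = 3*sqrt(677)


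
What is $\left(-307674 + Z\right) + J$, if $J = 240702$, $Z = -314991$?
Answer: $-381963$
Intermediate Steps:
$\left(-307674 + Z\right) + J = \left(-307674 - 314991\right) + 240702 = -622665 + 240702 = -381963$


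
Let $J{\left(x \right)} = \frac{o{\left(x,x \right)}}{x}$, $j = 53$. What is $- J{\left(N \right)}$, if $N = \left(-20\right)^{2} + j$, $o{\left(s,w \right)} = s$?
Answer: $-1$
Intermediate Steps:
$N = 453$ ($N = \left(-20\right)^{2} + 53 = 400 + 53 = 453$)
$J{\left(x \right)} = 1$ ($J{\left(x \right)} = \frac{x}{x} = 1$)
$- J{\left(N \right)} = \left(-1\right) 1 = -1$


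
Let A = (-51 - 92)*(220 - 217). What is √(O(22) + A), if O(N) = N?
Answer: I*√407 ≈ 20.174*I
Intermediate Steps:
A = -429 (A = -143*3 = -429)
√(O(22) + A) = √(22 - 429) = √(-407) = I*√407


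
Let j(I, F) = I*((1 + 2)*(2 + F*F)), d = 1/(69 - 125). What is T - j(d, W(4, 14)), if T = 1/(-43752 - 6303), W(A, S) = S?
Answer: 14866307/1401540 ≈ 10.607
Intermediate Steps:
d = -1/56 (d = 1/(-56) = -1/56 ≈ -0.017857)
T = -1/50055 (T = 1/(-50055) = -1/50055 ≈ -1.9978e-5)
j(I, F) = I*(6 + 3*F²) (j(I, F) = I*(3*(2 + F²)) = I*(6 + 3*F²))
T - j(d, W(4, 14)) = -1/50055 - 3*(-1)*(2 + 14²)/56 = -1/50055 - 3*(-1)*(2 + 196)/56 = -1/50055 - 3*(-1)*198/56 = -1/50055 - 1*(-297/28) = -1/50055 + 297/28 = 14866307/1401540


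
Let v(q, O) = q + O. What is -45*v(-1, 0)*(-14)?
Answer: -630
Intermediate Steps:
v(q, O) = O + q
-45*v(-1, 0)*(-14) = -45*(0 - 1)*(-14) = -45*(-1)*(-14) = 45*(-14) = -630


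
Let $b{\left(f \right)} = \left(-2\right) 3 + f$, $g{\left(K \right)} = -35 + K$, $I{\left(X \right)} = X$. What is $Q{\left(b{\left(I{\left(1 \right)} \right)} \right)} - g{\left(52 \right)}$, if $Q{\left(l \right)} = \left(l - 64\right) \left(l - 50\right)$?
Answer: $3778$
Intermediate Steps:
$b{\left(f \right)} = -6 + f$
$Q{\left(l \right)} = \left(-64 + l\right) \left(-50 + l\right)$
$Q{\left(b{\left(I{\left(1 \right)} \right)} \right)} - g{\left(52 \right)} = \left(3200 + \left(-6 + 1\right)^{2} - 114 \left(-6 + 1\right)\right) - \left(-35 + 52\right) = \left(3200 + \left(-5\right)^{2} - -570\right) - 17 = \left(3200 + 25 + 570\right) - 17 = 3795 - 17 = 3778$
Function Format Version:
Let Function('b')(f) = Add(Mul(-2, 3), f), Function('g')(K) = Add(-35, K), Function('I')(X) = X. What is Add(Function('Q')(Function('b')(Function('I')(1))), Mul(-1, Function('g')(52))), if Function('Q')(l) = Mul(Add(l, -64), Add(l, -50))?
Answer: 3778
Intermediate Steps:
Function('b')(f) = Add(-6, f)
Function('Q')(l) = Mul(Add(-64, l), Add(-50, l))
Add(Function('Q')(Function('b')(Function('I')(1))), Mul(-1, Function('g')(52))) = Add(Add(3200, Pow(Add(-6, 1), 2), Mul(-114, Add(-6, 1))), Mul(-1, Add(-35, 52))) = Add(Add(3200, Pow(-5, 2), Mul(-114, -5)), Mul(-1, 17)) = Add(Add(3200, 25, 570), -17) = Add(3795, -17) = 3778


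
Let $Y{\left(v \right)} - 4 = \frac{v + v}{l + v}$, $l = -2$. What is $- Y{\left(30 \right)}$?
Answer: $- \frac{43}{7} \approx -6.1429$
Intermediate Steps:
$Y{\left(v \right)} = 4 + \frac{2 v}{-2 + v}$ ($Y{\left(v \right)} = 4 + \frac{v + v}{-2 + v} = 4 + \frac{2 v}{-2 + v}$)
$- Y{\left(30 \right)} = - \frac{2 \left(-4 + 3 \cdot 30\right)}{-2 + 30} = - \frac{2 \left(-4 + 90\right)}{28} = - \frac{2 \cdot 86}{28} = \left(-1\right) \frac{43}{7} = - \frac{43}{7}$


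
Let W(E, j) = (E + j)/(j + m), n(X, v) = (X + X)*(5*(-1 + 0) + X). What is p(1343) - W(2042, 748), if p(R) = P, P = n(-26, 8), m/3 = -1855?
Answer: 7767794/4817 ≈ 1612.6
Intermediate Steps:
m = -5565 (m = 3*(-1855) = -5565)
n(X, v) = 2*X*(-5 + X) (n(X, v) = (2*X)*(5*(-1) + X) = (2*X)*(-5 + X) = 2*X*(-5 + X))
P = 1612 (P = 2*(-26)*(-5 - 26) = 2*(-26)*(-31) = 1612)
W(E, j) = (E + j)/(-5565 + j) (W(E, j) = (E + j)/(j - 5565) = (E + j)/(-5565 + j))
p(R) = 1612
p(1343) - W(2042, 748) = 1612 - (2042 + 748)/(-5565 + 748) = 1612 - 2790/(-4817) = 1612 - (-1)*2790/4817 = 1612 - 1*(-2790/4817) = 1612 + 2790/4817 = 7767794/4817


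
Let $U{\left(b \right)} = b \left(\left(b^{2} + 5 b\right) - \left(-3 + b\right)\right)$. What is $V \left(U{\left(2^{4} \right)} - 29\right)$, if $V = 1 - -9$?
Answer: $51390$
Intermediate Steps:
$V = 10$ ($V = 1 + 9 = 10$)
$U{\left(b \right)} = b \left(3 + b^{2} + 4 b\right)$
$V \left(U{\left(2^{4} \right)} - 29\right) = 10 \left(2^{4} \left(3 + \left(2^{4}\right)^{2} + 4 \cdot 2^{4}\right) - 29\right) = 10 \left(16 \left(3 + 16^{2} + 4 \cdot 16\right) - 29\right) = 10 \left(16 \left(3 + 256 + 64\right) - 29\right) = 10 \left(16 \cdot 323 - 29\right) = 10 \left(5168 - 29\right) = 10 \cdot 5139 = 51390$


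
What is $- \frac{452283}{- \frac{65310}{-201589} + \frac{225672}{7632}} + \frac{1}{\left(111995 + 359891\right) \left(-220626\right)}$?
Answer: $- \frac{3018547391314232167070323}{199507643020126166292} \approx -15130.0$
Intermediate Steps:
$- \frac{452283}{- \frac{65310}{-201589} + \frac{225672}{7632}} + \frac{1}{\left(111995 + 359891\right) \left(-220626\right)} = - \frac{452283}{\left(-65310\right) \left(- \frac{1}{201589}\right) + 225672 \cdot \frac{1}{7632}} + \frac{1}{471886} \left(- \frac{1}{220626}\right) = - \frac{452283}{\frac{65310}{201589} + \frac{9403}{318}} + \frac{1}{471886} \left(- \frac{1}{220626}\right) = - \frac{452283}{\frac{1916309947}{64105302}} - \frac{1}{104110320636} = \left(-452283\right) \frac{64105302}{1916309947} - \frac{1}{104110320636} = - \frac{28993738304466}{1916309947} - \frac{1}{104110320636} = - \frac{3018547391314232167070323}{199507643020126166292}$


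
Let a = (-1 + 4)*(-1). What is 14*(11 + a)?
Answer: 112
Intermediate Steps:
a = -3 (a = 3*(-1) = -3)
14*(11 + a) = 14*(11 - 3) = 14*8 = 112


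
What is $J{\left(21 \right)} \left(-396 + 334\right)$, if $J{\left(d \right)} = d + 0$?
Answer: $-1302$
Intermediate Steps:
$J{\left(d \right)} = d$
$J{\left(21 \right)} \left(-396 + 334\right) = 21 \left(-396 + 334\right) = 21 \left(-62\right) = -1302$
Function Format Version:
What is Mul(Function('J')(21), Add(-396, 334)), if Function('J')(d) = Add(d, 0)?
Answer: -1302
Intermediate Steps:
Function('J')(d) = d
Mul(Function('J')(21), Add(-396, 334)) = Mul(21, Add(-396, 334)) = Mul(21, -62) = -1302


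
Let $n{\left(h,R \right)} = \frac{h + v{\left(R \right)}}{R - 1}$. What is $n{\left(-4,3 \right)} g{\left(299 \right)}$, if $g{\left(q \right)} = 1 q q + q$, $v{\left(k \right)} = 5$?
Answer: $44850$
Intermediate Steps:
$n{\left(h,R \right)} = \frac{5 + h}{-1 + R}$ ($n{\left(h,R \right)} = \frac{h + 5}{R - 1} = \frac{5 + h}{-1 + R}$)
$g{\left(q \right)} = q + q^{2}$ ($g{\left(q \right)} = 1 q^{2} + q = q^{2} + q = q + q^{2}$)
$n{\left(-4,3 \right)} g{\left(299 \right)} = \frac{5 - 4}{-1 + 3} \cdot 299 \left(1 + 299\right) = \frac{1}{2} \cdot 1 \cdot 299 \cdot 300 = \frac{1}{2} \cdot 1 \cdot 89700 = \frac{1}{2} \cdot 89700 = 44850$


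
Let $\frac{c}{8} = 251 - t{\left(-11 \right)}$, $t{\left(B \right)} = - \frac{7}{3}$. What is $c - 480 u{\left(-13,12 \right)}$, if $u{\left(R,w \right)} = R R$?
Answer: $- \frac{237280}{3} \approx -79093.0$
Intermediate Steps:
$t{\left(B \right)} = - \frac{7}{3}$ ($t{\left(B \right)} = \left(-7\right) \frac{1}{3} = - \frac{7}{3}$)
$u{\left(R,w \right)} = R^{2}$
$c = \frac{6080}{3}$ ($c = 8 \left(251 - - \frac{7}{3}\right) = 8 \left(251 + \frac{7}{3}\right) = 8 \cdot \frac{760}{3} = \frac{6080}{3} \approx 2026.7$)
$c - 480 u{\left(-13,12 \right)} = \frac{6080}{3} - 480 \left(-13\right)^{2} = \frac{6080}{3} - 81120 = - \frac{237280}{3}$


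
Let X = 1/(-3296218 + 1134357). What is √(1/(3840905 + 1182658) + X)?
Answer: I*√31078784638797104586/10860244930743 ≈ 0.00051332*I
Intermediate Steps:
X = -1/2161861 (X = 1/(-2161861) = -1/2161861 ≈ -4.6256e-7)
√(1/(3840905 + 1182658) + X) = √(1/(3840905 + 1182658) - 1/2161861) = √(1/5023563 - 1/2161861) = √(-2861702/10860244930743) = I*√31078784638797104586/10860244930743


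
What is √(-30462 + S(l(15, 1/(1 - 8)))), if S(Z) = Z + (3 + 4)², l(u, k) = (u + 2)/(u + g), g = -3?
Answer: I*√1094817/6 ≈ 174.39*I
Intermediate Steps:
l(u, k) = (2 + u)/(-3 + u) (l(u, k) = (u + 2)/(u - 3) = (2 + u)/(-3 + u))
S(Z) = 49 + Z (S(Z) = Z + 7² = Z + 49 = 49 + Z)
√(-30462 + S(l(15, 1/(1 - 8)))) = √(-30462 + (49 + (2 + 15)/(-3 + 15))) = √(-30462 + (49 + 17/12)) = √(-30462 + 605/12) = √(-364939/12) = I*√1094817/6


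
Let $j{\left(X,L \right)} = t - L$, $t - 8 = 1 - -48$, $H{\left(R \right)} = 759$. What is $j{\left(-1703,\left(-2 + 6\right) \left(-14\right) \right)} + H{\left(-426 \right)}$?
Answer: $872$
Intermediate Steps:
$t = 57$ ($t = 8 + \left(1 - -48\right) = 8 + \left(1 + 48\right) = 8 + 49 = 57$)
$j{\left(X,L \right)} = 57 - L$
$j{\left(-1703,\left(-2 + 6\right) \left(-14\right) \right)} + H{\left(-426 \right)} = \left(57 - \left(-2 + 6\right) \left(-14\right)\right) + 759 = \left(57 - 4 \left(-14\right)\right) + 759 = \left(57 - -56\right) + 759 = \left(57 + 56\right) + 759 = 113 + 759 = 872$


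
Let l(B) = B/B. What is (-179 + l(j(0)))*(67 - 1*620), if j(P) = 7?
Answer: 98434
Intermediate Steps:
l(B) = 1
(-179 + l(j(0)))*(67 - 1*620) = (-179 + 1)*(67 - 1*620) = -178*(67 - 620) = -178*(-553) = 98434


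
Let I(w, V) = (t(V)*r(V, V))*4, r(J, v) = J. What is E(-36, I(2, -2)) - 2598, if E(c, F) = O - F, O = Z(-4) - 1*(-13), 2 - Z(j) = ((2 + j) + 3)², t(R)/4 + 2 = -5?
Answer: -2808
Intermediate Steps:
t(R) = -28 (t(R) = -8 + 4*(-5) = -8 - 20 = -28)
Z(j) = 2 - (5 + j)² (Z(j) = 2 - ((2 + j) + 3)² = 2 - (5 + j)²)
O = 14 (O = (2 - (5 - 4)²) - 1*(-13) = (2 - 1*1²) + 13 = (2 - 1*1) + 13 = (2 - 1) + 13 = 1 + 13 = 14)
I(w, V) = -112*V (I(w, V) = -28*V*4 = -112*V)
E(c, F) = 14 - F
E(-36, I(2, -2)) - 2598 = (14 - (-112)*(-2)) - 2598 = (14 - 1*224) - 2598 = (14 - 224) - 2598 = -210 - 2598 = -2808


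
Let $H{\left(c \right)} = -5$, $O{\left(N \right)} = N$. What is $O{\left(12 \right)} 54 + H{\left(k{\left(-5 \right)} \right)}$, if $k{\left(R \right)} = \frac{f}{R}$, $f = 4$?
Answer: $643$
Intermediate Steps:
$k{\left(R \right)} = \frac{4}{R}$
$O{\left(12 \right)} 54 + H{\left(k{\left(-5 \right)} \right)} = 12 \cdot 54 - 5 = 648 - 5 = 643$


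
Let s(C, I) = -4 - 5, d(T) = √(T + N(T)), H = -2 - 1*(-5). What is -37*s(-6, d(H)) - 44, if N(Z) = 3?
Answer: 289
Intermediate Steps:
H = 3 (H = -2 + 5 = 3)
d(T) = √(3 + T) (d(T) = √(T + 3) = √(3 + T))
s(C, I) = -9
-37*s(-6, d(H)) - 44 = -37*(-9) - 44 = 333 - 44 = 289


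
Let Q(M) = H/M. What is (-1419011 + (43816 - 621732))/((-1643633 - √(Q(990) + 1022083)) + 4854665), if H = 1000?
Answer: -634807453367736/1020761822811059 - 5990781*√1113049487/1020761822811059 ≈ -0.62209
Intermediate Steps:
Q(M) = 1000/M
(-1419011 + (43816 - 621732))/((-1643633 - √(Q(990) + 1022083)) + 4854665) = (-1419011 + (43816 - 621732))/((-1643633 - √(1000/990 + 1022083)) + 4854665) = (-1419011 - 577916)/((-1643633 - √(1000*(1/990) + 1022083)) + 4854665) = -1996927/((-1643633 - √(100/99 + 1022083)) + 4854665) = -1996927/((-1643633 - √(101186317/99)) + 4854665) = -1996927/((-1643633 - √1113049487/33) + 4854665) = -1996927/(3211032 - √1113049487/33)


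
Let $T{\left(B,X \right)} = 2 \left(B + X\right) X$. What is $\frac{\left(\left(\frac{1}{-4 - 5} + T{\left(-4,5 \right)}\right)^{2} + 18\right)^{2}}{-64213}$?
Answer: $- \frac{87965641}{421301493} \approx -0.2088$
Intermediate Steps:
$T{\left(B,X \right)} = X \left(2 B + 2 X\right)$ ($T{\left(B,X \right)} = \left(2 B + 2 X\right) X = X \left(2 B + 2 X\right)$)
$\frac{\left(\left(\frac{1}{-4 - 5} + T{\left(-4,5 \right)}\right)^{2} + 18\right)^{2}}{-64213} = \frac{\left(\left(\frac{1}{-4 - 5} + 2 \cdot 5 \left(-4 + 5\right)\right)^{2} + 18\right)^{2}}{-64213} = \left(\left(\frac{1}{-4 - 5} + 2 \cdot 5 \cdot 1\right)^{2} + 18\right)^{2} \left(- \frac{1}{64213}\right) = \left(\left(\frac{1}{-9} + 10\right)^{2} + 18\right)^{2} \left(- \frac{1}{64213}\right) = \left(\left(- \frac{1}{9} + 10\right)^{2} + 18\right)^{2} \left(- \frac{1}{64213}\right) = \left(\left(\frac{89}{9}\right)^{2} + 18\right)^{2} \left(- \frac{1}{64213}\right) = \left(\frac{7921}{81} + 18\right)^{2} \left(- \frac{1}{64213}\right) = \left(\frac{9379}{81}\right)^{2} \left(- \frac{1}{64213}\right) = \frac{87965641}{6561} \left(- \frac{1}{64213}\right) = - \frac{87965641}{421301493}$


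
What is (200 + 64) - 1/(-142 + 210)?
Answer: 17951/68 ≈ 263.99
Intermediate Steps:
(200 + 64) - 1/(-142 + 210) = 264 - 1/68 = 17951/68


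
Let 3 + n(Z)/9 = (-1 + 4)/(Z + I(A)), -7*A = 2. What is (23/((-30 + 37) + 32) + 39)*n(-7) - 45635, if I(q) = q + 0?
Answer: -10353991/221 ≈ -46851.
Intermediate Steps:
A = -2/7 (A = -⅐*2 = -2/7 ≈ -0.28571)
I(q) = q
n(Z) = -27 + 27/(-2/7 + Z) (n(Z) = -27 + 9*((-1 + 4)/(Z - 2/7)) = -27 + 9*(3/(-2/7 + Z)) = -27 + 27/(-2/7 + Z))
(23/((-30 + 37) + 32) + 39)*n(-7) - 45635 = (23/((-30 + 37) + 32) + 39)*(27*(9 - 7*(-7))/(-2 + 7*(-7))) - 45635 = (23/(7 + 32) + 39)*(27*(9 + 49)/(-2 - 49)) - 45635 = (23/39 + 39)*(27*58/(-51)) - 45635 = (23*(1/39) + 39)*(27*(-1/51)*58) - 45635 = (23/39 + 39)*(-522/17) - 45635 = (1544/39)*(-522/17) - 45635 = -268656/221 - 45635 = -10353991/221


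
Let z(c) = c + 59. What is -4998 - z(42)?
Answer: -5099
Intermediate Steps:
z(c) = 59 + c
-4998 - z(42) = -4998 - (59 + 42) = -4998 - 1*101 = -4998 - 101 = -5099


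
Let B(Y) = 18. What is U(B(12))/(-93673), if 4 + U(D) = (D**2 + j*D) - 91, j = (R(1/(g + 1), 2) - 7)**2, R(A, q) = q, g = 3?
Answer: -679/93673 ≈ -0.0072486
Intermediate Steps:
j = 25 (j = (2 - 7)**2 = (-5)**2 = 25)
U(D) = -95 + D**2 + 25*D (U(D) = -4 + ((D**2 + 25*D) - 91) = -4 + (-91 + D**2 + 25*D) = -95 + D**2 + 25*D)
U(B(12))/(-93673) = (-95 + 18**2 + 25*18)/(-93673) = (-95 + 324 + 450)*(-1/93673) = 679*(-1/93673) = -679/93673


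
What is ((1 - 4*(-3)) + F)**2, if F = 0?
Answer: 169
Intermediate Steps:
((1 - 4*(-3)) + F)**2 = ((1 - 4*(-3)) + 0)**2 = ((1 + 12) + 0)**2 = (13 + 0)**2 = 13**2 = 169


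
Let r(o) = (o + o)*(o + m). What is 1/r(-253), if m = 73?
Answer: 1/91080 ≈ 1.0979e-5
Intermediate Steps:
r(o) = 2*o*(73 + o) (r(o) = (o + o)*(o + 73) = (2*o)*(73 + o) = 2*o*(73 + o))
1/r(-253) = 1/(2*(-253)*(73 - 253)) = 1/(2*(-253)*(-180)) = 1/91080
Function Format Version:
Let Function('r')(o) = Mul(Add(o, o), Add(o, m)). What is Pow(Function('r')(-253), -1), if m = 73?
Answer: Rational(1, 91080) ≈ 1.0979e-5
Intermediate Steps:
Function('r')(o) = Mul(2, o, Add(73, o)) (Function('r')(o) = Mul(Add(o, o), Add(o, 73)) = Mul(Mul(2, o), Add(73, o)) = Mul(2, o, Add(73, o)))
Pow(Function('r')(-253), -1) = Pow(Mul(2, -253, Add(73, -253)), -1) = Pow(Mul(2, -253, -180), -1) = Pow(91080, -1) = Rational(1, 91080)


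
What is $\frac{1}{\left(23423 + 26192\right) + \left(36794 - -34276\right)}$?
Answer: $\frac{1}{120685} \approx 8.286 \cdot 10^{-6}$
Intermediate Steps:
$\frac{1}{\left(23423 + 26192\right) + \left(36794 - -34276\right)} = \frac{1}{49615 + \left(36794 + 34276\right)} = \frac{1}{49615 + 71070} = \frac{1}{120685}$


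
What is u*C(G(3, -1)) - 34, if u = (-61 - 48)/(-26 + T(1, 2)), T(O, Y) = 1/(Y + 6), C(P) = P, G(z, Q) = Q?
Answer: -7910/207 ≈ -38.213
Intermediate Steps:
T(O, Y) = 1/(6 + Y)
u = 872/207 (u = (-61 - 48)/(-26 + 1/(6 + 2)) = -109/(-26 + 1/8) = -109/(-207/8) = -109*(-8/207) = 872/207 ≈ 4.2126)
u*C(G(3, -1)) - 34 = (872/207)*(-1) - 34 = -872/207 - 34 = -7910/207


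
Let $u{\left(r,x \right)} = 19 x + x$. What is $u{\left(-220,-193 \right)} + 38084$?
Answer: $34224$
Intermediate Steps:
$u{\left(r,x \right)} = 20 x$
$u{\left(-220,-193 \right)} + 38084 = 20 \left(-193\right) + 38084 = -3860 + 38084 = 34224$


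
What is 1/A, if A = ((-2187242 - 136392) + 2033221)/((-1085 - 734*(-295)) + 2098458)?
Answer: -2313903/290413 ≈ -7.9676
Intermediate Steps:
A = -290413/2313903 (A = (-2323634 + 2033221)/((-1085 + 216530) + 2098458) = -290413/(215445 + 2098458) = -290413/2313903 ≈ -0.12551)
1/A = 1/(-290413/2313903) = -2313903/290413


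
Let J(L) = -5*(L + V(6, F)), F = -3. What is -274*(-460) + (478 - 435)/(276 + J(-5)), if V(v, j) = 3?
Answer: 36047483/286 ≈ 1.2604e+5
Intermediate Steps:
J(L) = -15 - 5*L (J(L) = -5*(L + 3) = -5*(3 + L) = -15 - 5*L)
-274*(-460) + (478 - 435)/(276 + J(-5)) = -274*(-460) + (478 - 435)/(276 + (-15 - 5*(-5))) = 126040 + 43/(276 + (-15 + 25)) = 126040 + 43/(276 + 10) = 126040 + 43/286 = 36047483/286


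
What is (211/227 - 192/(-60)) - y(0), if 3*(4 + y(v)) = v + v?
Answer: 9227/1135 ≈ 8.1295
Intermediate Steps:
y(v) = -4 + 2*v/3 (y(v) = -4 + (v + v)/3 = -4 + (2*v)/3 = -4 + 2*v/3)
(211/227 - 192/(-60)) - y(0) = (211/227 - 192/(-60)) - (-4 + (⅔)*0) = (211*(1/227) - 192*(-1/60)) - (-4 + 0) = (211/227 + 16/5) - 1*(-4) = 4687/1135 + 4 = 9227/1135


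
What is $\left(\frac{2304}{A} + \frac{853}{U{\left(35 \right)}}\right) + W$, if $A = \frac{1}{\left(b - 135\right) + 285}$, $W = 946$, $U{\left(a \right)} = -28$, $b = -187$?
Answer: $- \frac{2361309}{28} \approx -84333.0$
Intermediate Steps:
$A = - \frac{1}{37}$ ($A = \frac{1}{\left(-187 - 135\right) + 285} = \frac{1}{-322 + 285} = \frac{1}{-37} = - \frac{1}{37} \approx -0.027027$)
$\left(\frac{2304}{A} + \frac{853}{U{\left(35 \right)}}\right) + W = \left(\frac{2304}{- \frac{1}{37}} + \frac{853}{-28}\right) + 946 = \left(2304 \left(-37\right) + 853 \left(- \frac{1}{28}\right)\right) + 946 = \left(-85248 - \frac{853}{28}\right) + 946 = - \frac{2387797}{28} + 946 = - \frac{2361309}{28}$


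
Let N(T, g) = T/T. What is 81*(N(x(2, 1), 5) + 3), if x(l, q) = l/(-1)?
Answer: 324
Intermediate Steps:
x(l, q) = -l (x(l, q) = l*(-1) = -l)
N(T, g) = 1
81*(N(x(2, 1), 5) + 3) = 81*(1 + 3) = 81*4 = 324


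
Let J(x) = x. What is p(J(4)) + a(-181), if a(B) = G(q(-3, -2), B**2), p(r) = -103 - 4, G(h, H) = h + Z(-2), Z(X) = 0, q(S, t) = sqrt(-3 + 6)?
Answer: -107 + sqrt(3) ≈ -105.27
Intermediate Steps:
q(S, t) = sqrt(3)
G(h, H) = h (G(h, H) = h + 0 = h)
p(r) = -107
a(B) = sqrt(3)
p(J(4)) + a(-181) = -107 + sqrt(3)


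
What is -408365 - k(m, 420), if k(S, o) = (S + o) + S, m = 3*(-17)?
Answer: -408683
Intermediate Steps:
m = -51
k(S, o) = o + 2*S
-408365 - k(m, 420) = -408365 - (420 + 2*(-51)) = -408365 - (420 - 102) = -408365 - 1*318 = -408365 - 318 = -408683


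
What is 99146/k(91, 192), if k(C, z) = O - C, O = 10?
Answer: -99146/81 ≈ -1224.0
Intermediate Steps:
k(C, z) = 10 - C
99146/k(91, 192) = 99146/(10 - 1*91) = 99146/(10 - 91) = 99146/(-81) = 99146*(-1/81) = -99146/81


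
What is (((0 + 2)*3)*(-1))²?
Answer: 36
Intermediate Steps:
(((0 + 2)*3)*(-1))² = ((2*3)*(-1))² = (6*(-1))² = (-6)² = 36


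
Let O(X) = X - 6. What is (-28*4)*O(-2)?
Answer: 896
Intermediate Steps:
O(X) = -6 + X
(-28*4)*O(-2) = (-28*4)*(-6 - 2) = -112*(-8) = 896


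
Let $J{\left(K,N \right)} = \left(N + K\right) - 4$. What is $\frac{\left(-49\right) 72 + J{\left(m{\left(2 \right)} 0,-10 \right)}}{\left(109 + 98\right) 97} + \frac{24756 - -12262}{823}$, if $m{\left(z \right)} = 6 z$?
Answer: $\frac{32189972}{718479} \approx 44.803$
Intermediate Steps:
$J{\left(K,N \right)} = -4 + K + N$ ($J{\left(K,N \right)} = \left(K + N\right) - 4 = -4 + K + N$)
$\frac{\left(-49\right) 72 + J{\left(m{\left(2 \right)} 0,-10 \right)}}{\left(109 + 98\right) 97} + \frac{24756 - -12262}{823} = \frac{\left(-49\right) 72 - \left(14 - 6 \cdot 2 \cdot 0\right)}{\left(109 + 98\right) 97} + \frac{24756 - -12262}{823} = \frac{-3528 - 14}{207 \cdot 97} + \left(24756 + 12262\right) \frac{1}{823} = \frac{-3528 - 14}{20079} + 37018 \cdot \frac{1}{823} = \left(-3528 - 14\right) \frac{1}{20079} + \frac{37018}{823} = \left(-3542\right) \frac{1}{20079} + \frac{37018}{823} = - \frac{154}{873} + \frac{37018}{823} = \frac{32189972}{718479}$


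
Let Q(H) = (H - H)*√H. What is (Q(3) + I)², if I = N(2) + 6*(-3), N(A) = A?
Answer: 256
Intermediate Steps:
Q(H) = 0 (Q(H) = 0*√H = 0)
I = -16 (I = 2 + 6*(-3) = 2 - 18 = -16)
(Q(3) + I)² = (0 - 16)² = (-16)² = 256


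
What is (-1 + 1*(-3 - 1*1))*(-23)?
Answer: 115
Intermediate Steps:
(-1 + 1*(-3 - 1*1))*(-23) = (-1 + 1*(-3 - 1))*(-23) = (-1 + 1*(-4))*(-23) = (-1 - 4)*(-23) = -5*(-23) = 115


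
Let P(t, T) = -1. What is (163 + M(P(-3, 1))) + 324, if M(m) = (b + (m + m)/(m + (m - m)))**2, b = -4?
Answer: 491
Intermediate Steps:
M(m) = 4 (M(m) = (-4 + (m + m)/(m + (m - m)))**2 = (-4 + (2*m)/(m + 0))**2 = (-4 + (2*m)/m)**2 = (-4 + 2)**2 = (-2)**2 = 4)
(163 + M(P(-3, 1))) + 324 = (163 + 4) + 324 = 167 + 324 = 491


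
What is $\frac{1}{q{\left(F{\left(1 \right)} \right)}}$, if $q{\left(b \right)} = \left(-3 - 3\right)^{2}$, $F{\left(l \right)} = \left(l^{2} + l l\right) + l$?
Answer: $\frac{1}{36} \approx 0.027778$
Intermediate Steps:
$F{\left(l \right)} = l + 2 l^{2}$ ($F{\left(l \right)} = \left(l^{2} + l^{2}\right) + l = 2 l^{2} + l = l + 2 l^{2}$)
$q{\left(b \right)} = 36$ ($q{\left(b \right)} = \left(-6\right)^{2} = 36$)
$\frac{1}{q{\left(F{\left(1 \right)} \right)}} = \frac{1}{36}$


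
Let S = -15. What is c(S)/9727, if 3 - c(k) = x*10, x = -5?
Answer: 53/9727 ≈ 0.0054488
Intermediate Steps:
c(k) = 53 (c(k) = 3 - (-5)*10 = 3 - 1*(-50) = 3 + 50 = 53)
c(S)/9727 = 53/9727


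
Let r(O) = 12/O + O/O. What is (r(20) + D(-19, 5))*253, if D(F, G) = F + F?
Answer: -46046/5 ≈ -9209.2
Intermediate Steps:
D(F, G) = 2*F
r(O) = 1 + 12/O (r(O) = 12/O + 1 = 1 + 12/O)
(r(20) + D(-19, 5))*253 = ((12 + 20)/20 + 2*(-19))*253 = ((1/20)*32 - 38)*253 = (8/5 - 38)*253 = -182/5*253 = -46046/5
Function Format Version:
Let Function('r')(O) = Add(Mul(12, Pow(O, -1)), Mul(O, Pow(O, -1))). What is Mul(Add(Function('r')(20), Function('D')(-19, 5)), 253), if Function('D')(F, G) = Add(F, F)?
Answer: Rational(-46046, 5) ≈ -9209.2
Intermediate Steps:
Function('D')(F, G) = Mul(2, F)
Function('r')(O) = Add(1, Mul(12, Pow(O, -1))) (Function('r')(O) = Add(Mul(12, Pow(O, -1)), 1) = Add(1, Mul(12, Pow(O, -1))))
Mul(Add(Function('r')(20), Function('D')(-19, 5)), 253) = Mul(Add(Mul(Pow(20, -1), Add(12, 20)), Mul(2, -19)), 253) = Mul(Add(Mul(Rational(1, 20), 32), -38), 253) = Mul(Add(Rational(8, 5), -38), 253) = Mul(Rational(-182, 5), 253) = Rational(-46046, 5)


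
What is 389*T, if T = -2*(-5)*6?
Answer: 23340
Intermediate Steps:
T = 60 (T = 10*6 = 60)
389*T = 389*60 = 23340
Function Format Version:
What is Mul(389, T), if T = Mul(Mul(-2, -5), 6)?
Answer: 23340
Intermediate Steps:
T = 60 (T = Mul(10, 6) = 60)
Mul(389, T) = Mul(389, 60) = 23340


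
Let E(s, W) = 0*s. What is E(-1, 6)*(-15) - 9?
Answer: -9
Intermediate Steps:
E(s, W) = 0
E(-1, 6)*(-15) - 9 = 0*(-15) - 9 = 0 - 9 = -9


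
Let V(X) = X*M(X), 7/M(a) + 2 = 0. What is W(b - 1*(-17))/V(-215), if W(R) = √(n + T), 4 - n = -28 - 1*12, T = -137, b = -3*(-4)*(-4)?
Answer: 2*I*√93/1505 ≈ 0.012815*I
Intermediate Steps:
b = -48 (b = 12*(-4) = -48)
M(a) = -7/2 (M(a) = 7/(-2 + 0) = 7/(-2) = 7*(-½) = -7/2)
n = 44 (n = 4 - (-28 - 1*12) = 4 - (-28 - 12) = 4 - 1*(-40) = 4 + 40 = 44)
W(R) = I*√93 (W(R) = √(44 - 137) = √(-93) = I*√93)
V(X) = -7*X/2 (V(X) = X*(-7/2) = -7*X/2)
W(b - 1*(-17))/V(-215) = (I*√93)/((-7/2*(-215))) = (I*√93)/(1505/2) = (I*√93)*(2/1505) = 2*I*√93/1505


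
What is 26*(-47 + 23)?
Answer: -624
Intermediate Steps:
26*(-47 + 23) = 26*(-24) = -624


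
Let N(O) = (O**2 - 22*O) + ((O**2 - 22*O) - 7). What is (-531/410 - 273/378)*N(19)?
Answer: 450362/1845 ≈ 244.10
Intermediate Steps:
N(O) = -7 - 44*O + 2*O**2 (N(O) = (O**2 - 22*O) + (-7 + O**2 - 22*O) = -7 - 44*O + 2*O**2)
(-531/410 - 273/378)*N(19) = (-531/410 - 273/378)*(-7 - 44*19 + 2*19**2) = (-531*1/410 - 273*1/378)*(-7 - 836 + 2*361) = (-531/410 - 13/18)*(-7 - 836 + 722) = -3722/1845*(-121) = 450362/1845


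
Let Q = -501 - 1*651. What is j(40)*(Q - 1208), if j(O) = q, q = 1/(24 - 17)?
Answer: -2360/7 ≈ -337.14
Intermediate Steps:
q = 1/7 ≈ 0.14286
Q = -1152 (Q = -501 - 651 = -1152)
j(O) = 1/7
j(40)*(Q - 1208) = (-1152 - 1208)/7 = (1/7)*(-2360) = -2360/7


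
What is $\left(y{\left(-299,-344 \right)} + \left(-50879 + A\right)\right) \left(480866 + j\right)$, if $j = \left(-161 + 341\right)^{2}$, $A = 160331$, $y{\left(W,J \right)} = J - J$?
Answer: $56177990232$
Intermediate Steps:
$y{\left(W,J \right)} = 0$
$j = 32400$ ($j = 180^{2} = 32400$)
$\left(y{\left(-299,-344 \right)} + \left(-50879 + A\right)\right) \left(480866 + j\right) = \left(0 + \left(-50879 + 160331\right)\right) \left(480866 + 32400\right) = \left(0 + 109452\right) 513266 = 109452 \cdot 513266 = 56177990232$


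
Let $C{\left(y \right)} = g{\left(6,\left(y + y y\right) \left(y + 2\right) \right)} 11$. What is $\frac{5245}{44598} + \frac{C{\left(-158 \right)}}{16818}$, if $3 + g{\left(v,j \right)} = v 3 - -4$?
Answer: $\frac{8127616}{62504097} \approx 0.13003$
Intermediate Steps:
$g{\left(v,j \right)} = 1 + 3 v$ ($g{\left(v,j \right)} = -3 + \left(v 3 - -4\right) = -3 + \left(3 v + 4\right) = -3 + \left(4 + 3 v\right) = 1 + 3 v$)
$C{\left(y \right)} = 209$ ($C{\left(y \right)} = \left(1 + 3 \cdot 6\right) 11 = \left(1 + 18\right) 11 = 19 \cdot 11 = 209$)
$\frac{5245}{44598} + \frac{C{\left(-158 \right)}}{16818} = \frac{5245}{44598} + \frac{209}{16818} = \frac{8127616}{62504097}$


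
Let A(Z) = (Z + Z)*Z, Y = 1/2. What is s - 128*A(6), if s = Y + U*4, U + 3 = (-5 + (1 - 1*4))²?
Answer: -17943/2 ≈ -8971.5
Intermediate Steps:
Y = ½ (Y = 1*(½) = ½ ≈ 0.50000)
A(Z) = 2*Z² (A(Z) = (2*Z)*Z = 2*Z²)
U = 61 (U = -3 + (-5 + (1 - 1*4))² = -3 + (-5 + (1 - 4))² = -3 + (-5 - 3)² = -3 + (-8)² = -3 + 64 = 61)
s = 489/2 (s = ½ + 61*4 = ½ + 244 = 489/2 ≈ 244.50)
s - 128*A(6) = 489/2 - 256*6² = 489/2 - 256*36 = 489/2 - 128*72 = 489/2 - 9216 = -17943/2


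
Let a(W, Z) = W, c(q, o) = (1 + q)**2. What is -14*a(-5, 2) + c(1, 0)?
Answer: 74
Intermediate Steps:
-14*a(-5, 2) + c(1, 0) = -14*(-5) + (1 + 1)**2 = 70 + 2**2 = 70 + 4 = 74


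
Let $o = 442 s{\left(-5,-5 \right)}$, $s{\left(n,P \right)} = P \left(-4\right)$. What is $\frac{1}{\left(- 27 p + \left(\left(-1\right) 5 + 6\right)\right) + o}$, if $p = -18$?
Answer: $\frac{1}{9327} \approx 0.00010722$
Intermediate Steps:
$s{\left(n,P \right)} = - 4 P$
$o = 8840$ ($o = 442 \left(\left(-4\right) \left(-5\right)\right) = 442 \cdot 20 = 8840$)
$\frac{1}{\left(- 27 p + \left(\left(-1\right) 5 + 6\right)\right) + o} = \frac{1}{\left(\left(-27\right) \left(-18\right) + \left(\left(-1\right) 5 + 6\right)\right) + 8840} = \frac{1}{\left(486 + \left(-5 + 6\right)\right) + 8840} = \frac{1}{\left(486 + 1\right) + 8840} = \frac{1}{487 + 8840} = \frac{1}{9327}$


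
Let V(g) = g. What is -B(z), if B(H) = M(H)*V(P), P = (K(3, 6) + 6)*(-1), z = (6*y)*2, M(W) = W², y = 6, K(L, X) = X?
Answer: 62208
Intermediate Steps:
z = 72 (z = (6*6)*2 = 36*2 = 72)
P = -12 (P = (6 + 6)*(-1) = 12*(-1) = -12)
B(H) = -12*H² (B(H) = H²*(-12) = -12*H²)
-B(z) = -(-12)*72² = -(-12)*5184 = -1*(-62208) = 62208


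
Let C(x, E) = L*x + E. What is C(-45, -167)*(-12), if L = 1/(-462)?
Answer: 154218/77 ≈ 2002.8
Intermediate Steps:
L = -1/462 ≈ -0.0021645
C(x, E) = E - x/462 (C(x, E) = -x/462 + E = E - x/462)
C(-45, -167)*(-12) = (-167 - 1/462*(-45))*(-12) = (-167 + 15/154)*(-12) = -25703/154*(-12) = 154218/77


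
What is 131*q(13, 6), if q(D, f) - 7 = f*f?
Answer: 5633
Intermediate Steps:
q(D, f) = 7 + f**2 (q(D, f) = 7 + f*f = 7 + f**2)
131*q(13, 6) = 131*(7 + 6**2) = 131*(7 + 36) = 131*43 = 5633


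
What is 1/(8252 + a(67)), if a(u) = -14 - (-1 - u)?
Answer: 1/8306 ≈ 0.00012039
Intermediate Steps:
a(u) = -13 + u (a(u) = -14 + (1 + u) = -13 + u)
1/(8252 + a(67)) = 1/(8252 + (-13 + 67)) = 1/(8252 + 54) = 1/8306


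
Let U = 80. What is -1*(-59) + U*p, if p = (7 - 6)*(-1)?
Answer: -21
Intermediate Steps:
p = -1 (p = 1*(-1) = -1)
-1*(-59) + U*p = -1*(-59) + 80*(-1) = 59 - 80 = -21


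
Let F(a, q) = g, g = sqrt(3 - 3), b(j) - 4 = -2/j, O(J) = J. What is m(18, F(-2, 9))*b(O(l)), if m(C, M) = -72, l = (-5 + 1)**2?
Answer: -279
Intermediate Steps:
l = 16 (l = (-4)**2 = 16)
b(j) = 4 - 2/j
g = 0 (g = sqrt(0) = 0)
F(a, q) = 0
m(18, F(-2, 9))*b(O(l)) = -72*(4 - 2/16) = -72*(4 - 2*1/16) = -72*(4 - 1/8) = -72*31/8 = -279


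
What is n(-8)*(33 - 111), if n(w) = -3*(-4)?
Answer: -936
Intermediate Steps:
n(w) = 12
n(-8)*(33 - 111) = 12*(33 - 111) = 12*(-78) = -936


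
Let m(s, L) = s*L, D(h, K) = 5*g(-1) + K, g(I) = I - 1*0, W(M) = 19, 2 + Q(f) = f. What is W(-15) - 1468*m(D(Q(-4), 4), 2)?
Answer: 2955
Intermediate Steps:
Q(f) = -2 + f
g(I) = I (g(I) = I + 0 = I)
D(h, K) = -5 + K (D(h, K) = 5*(-1) + K = -5 + K)
m(s, L) = L*s
W(-15) - 1468*m(D(Q(-4), 4), 2) = 19 - 2936*(-5 + 4) = 19 - 2936*(-1) = 19 - 1468*(-2) = 19 + 2936 = 2955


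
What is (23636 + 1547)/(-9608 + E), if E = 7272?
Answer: -25183/2336 ≈ -10.780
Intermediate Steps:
(23636 + 1547)/(-9608 + E) = (23636 + 1547)/(-9608 + 7272) = 25183/(-2336) = 25183*(-1/2336) = -25183/2336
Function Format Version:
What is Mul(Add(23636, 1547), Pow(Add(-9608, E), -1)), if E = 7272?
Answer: Rational(-25183, 2336) ≈ -10.780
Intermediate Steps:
Mul(Add(23636, 1547), Pow(Add(-9608, E), -1)) = Mul(Add(23636, 1547), Pow(Add(-9608, 7272), -1)) = Mul(25183, Pow(-2336, -1)) = Mul(25183, Rational(-1, 2336)) = Rational(-25183, 2336)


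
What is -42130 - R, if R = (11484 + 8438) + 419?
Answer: -62471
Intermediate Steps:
R = 20341 (R = 19922 + 419 = 20341)
-42130 - R = -42130 - 1*20341 = -42130 - 20341 = -62471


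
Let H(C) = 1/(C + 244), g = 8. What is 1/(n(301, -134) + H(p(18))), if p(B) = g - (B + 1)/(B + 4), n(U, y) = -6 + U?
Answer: 5525/1629897 ≈ 0.0033898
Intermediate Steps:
p(B) = 8 - (1 + B)/(4 + B) (p(B) = 8 - (B + 1)/(B + 4) = 8 - (1 + B)/(4 + B))
H(C) = 1/(244 + C)
1/(n(301, -134) + H(p(18))) = 1/((-6 + 301) + 1/(244 + (31 + 7*18)/(4 + 18))) = 1/(295 + 1/(244 + (31 + 126)/22)) = 1/(295 + 1/(244 + (1/22)*157)) = 1/(295 + 1/(244 + 157/22)) = 1/(295 + 1/(5525/22)) = 1/(295 + 22/5525) = 1/(1629897/5525) = 5525/1629897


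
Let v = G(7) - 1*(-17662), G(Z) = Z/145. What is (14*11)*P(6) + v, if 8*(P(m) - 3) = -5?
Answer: 10456123/580 ≈ 18028.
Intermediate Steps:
P(m) = 19/8 (P(m) = 3 + (1/8)*(-5) = 3 - 5/8 = 19/8)
G(Z) = Z/145 (G(Z) = Z*(1/145) = Z/145)
v = 2560997/145 (v = (1/145)*7 - 1*(-17662) = 7/145 + 17662 = 2560997/145 ≈ 17662.)
(14*11)*P(6) + v = (14*11)*(19/8) + 2560997/145 = 154*(19/8) + 2560997/145 = 1463/4 + 2560997/145 = 10456123/580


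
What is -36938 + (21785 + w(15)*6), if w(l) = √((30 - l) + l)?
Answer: -15153 + 6*√30 ≈ -15120.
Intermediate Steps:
w(l) = √30
-36938 + (21785 + w(15)*6) = -36938 + (21785 + √30*6) = -36938 + (21785 + 6*√30) = -15153 + 6*√30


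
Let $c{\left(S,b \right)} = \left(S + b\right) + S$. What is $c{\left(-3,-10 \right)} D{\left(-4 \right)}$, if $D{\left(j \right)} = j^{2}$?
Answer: $-256$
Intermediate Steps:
$c{\left(S,b \right)} = b + 2 S$
$c{\left(-3,-10 \right)} D{\left(-4 \right)} = \left(-10 + 2 \left(-3\right)\right) \left(-4\right)^{2} = \left(-10 - 6\right) 16 = \left(-16\right) 16 = -256$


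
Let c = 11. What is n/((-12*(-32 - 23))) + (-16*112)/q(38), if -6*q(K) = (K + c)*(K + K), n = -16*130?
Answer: -1160/4389 ≈ -0.26430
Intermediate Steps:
n = -2080
q(K) = -K*(11 + K)/3 (q(K) = -(K + 11)*(K + K)/6 = -(11 + K)*2*K/6 = -K*(11 + K)/3)
n/((-12*(-32 - 23))) + (-16*112)/q(38) = -2080*(-1/(12*(-32 - 23))) + (-16*112)/((-⅓*38*(11 + 38))) = -2080/((-12*(-55))) - 1792/((-⅓*38*49)) = -2080/660 - 1792/(-1862/3) = -2080*1/660 - 1792*(-3/1862) = -104/33 + 384/133 = -1160/4389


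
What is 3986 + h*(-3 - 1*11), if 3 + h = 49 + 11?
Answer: 3188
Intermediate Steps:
h = 57 (h = -3 + (49 + 11) = -3 + 60 = 57)
3986 + h*(-3 - 1*11) = 3986 + 57*(-3 - 1*11) = 3986 + 57*(-3 - 11) = 3986 + 57*(-14) = 3986 - 798 = 3188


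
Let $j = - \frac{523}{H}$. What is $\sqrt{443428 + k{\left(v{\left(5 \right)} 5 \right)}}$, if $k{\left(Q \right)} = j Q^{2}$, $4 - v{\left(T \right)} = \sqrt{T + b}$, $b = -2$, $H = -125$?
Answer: $\frac{\sqrt{11135385 - 20920 \sqrt{3}}}{5} \approx 666.31$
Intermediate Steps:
$v{\left(T \right)} = 4 - \sqrt{-2 + T}$ ($v{\left(T \right)} = 4 - \sqrt{T - 2} = 4 - \sqrt{-2 + T}$)
$j = \frac{523}{125}$ ($j = - \frac{523}{-125} = \left(-523\right) \left(- \frac{1}{125}\right) = \frac{523}{125} \approx 4.184$)
$k{\left(Q \right)} = \frac{523 Q^{2}}{125}$
$\sqrt{443428 + k{\left(v{\left(5 \right)} 5 \right)}} = \sqrt{443428 + \frac{523 \left(\left(4 - \sqrt{-2 + 5}\right) 5\right)^{2}}{125}} = \sqrt{443428 + \frac{523 \left(\left(4 - \sqrt{3}\right) 5\right)^{2}}{125}} = \sqrt{443428 + \frac{523 \left(20 - 5 \sqrt{3}\right)^{2}}{125}}$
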